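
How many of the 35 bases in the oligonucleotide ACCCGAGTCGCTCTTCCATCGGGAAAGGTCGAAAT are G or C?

Base counts: T=7, C=10, G=9, A=9
Total G or C: 9 + 10 = 19

19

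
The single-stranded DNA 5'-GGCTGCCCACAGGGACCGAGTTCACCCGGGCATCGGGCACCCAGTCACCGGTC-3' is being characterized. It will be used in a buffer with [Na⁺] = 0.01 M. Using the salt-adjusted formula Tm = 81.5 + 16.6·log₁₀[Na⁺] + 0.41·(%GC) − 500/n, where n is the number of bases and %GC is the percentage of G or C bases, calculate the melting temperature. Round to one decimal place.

68.3°C

Length n = 53. Counting bases: G=17, C=21, T=6, A=9
G+C = 38, so %GC = 38/53 × 100 = 71.698%
Salt term: 16.6 × (-2) = -33.2
GC term: 0.41 × 71.698 = 29.396; length term: −500/53 = −9.434
Tm = 81.5 + (-33.2) + 29.396 − 9.434 = 68.262 → 68.3°C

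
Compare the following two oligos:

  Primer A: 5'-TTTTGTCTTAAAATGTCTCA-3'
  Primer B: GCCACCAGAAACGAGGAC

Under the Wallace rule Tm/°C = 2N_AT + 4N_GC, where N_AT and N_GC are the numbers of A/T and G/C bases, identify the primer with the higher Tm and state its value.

Primer B, 58°C

Primer A: A+T=15, G+C=5 → Tm = 2(15)+4(5) = 50°C
Primer B: A+T=7, G+C=11 → Tm = 2(7)+4(11) = 58°C
50°C vs 58°C → primer B is higher.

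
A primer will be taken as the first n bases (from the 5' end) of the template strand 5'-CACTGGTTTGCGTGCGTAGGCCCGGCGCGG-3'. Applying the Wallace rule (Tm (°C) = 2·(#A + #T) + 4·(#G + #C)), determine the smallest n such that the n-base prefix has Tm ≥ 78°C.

n = 24

First 23 bases: CACTGGTTTGCGTGCGTAGGCCC → Tm = 76°C (< 78°C)
First 24 bases: CACTGGTTTGCGTGCGTAGGCCCG → Tm = 80°C (≥ 78°C)
Since every base adds ≥2°C, Tm only increases with n, so the threshold is first crossed at n = 24.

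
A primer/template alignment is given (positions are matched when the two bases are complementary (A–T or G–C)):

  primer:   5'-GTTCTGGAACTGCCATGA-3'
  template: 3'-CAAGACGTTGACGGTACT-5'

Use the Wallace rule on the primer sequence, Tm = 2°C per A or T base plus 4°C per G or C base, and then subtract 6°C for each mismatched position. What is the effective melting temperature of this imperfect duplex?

Primer base counts: A=4, T=5, G=5, C=4 → A+T=9, G+C=9
Perfect-match Tm = 2(9) + 4(9) = 18 + 36 = 54°C
Mismatches (positions where the bases are not complementary): 1 (at position 7)
Effective Tm = 54 − 1×6 = 54 − 6 = 48°C

48°C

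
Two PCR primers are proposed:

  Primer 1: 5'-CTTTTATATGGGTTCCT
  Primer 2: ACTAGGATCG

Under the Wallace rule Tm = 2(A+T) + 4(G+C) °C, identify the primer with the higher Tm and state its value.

Primer 1, 46°C

Primer 1: A+T=11, G+C=6 → Tm = 2(11)+4(6) = 46°C
Primer 2: A+T=5, G+C=5 → Tm = 2(5)+4(5) = 30°C
46°C vs 30°C → primer 1 is higher.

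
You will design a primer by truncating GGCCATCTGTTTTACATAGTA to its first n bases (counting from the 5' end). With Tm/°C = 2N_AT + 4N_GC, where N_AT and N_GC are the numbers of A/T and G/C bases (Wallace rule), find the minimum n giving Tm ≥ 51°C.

n = 19

First 18 bases: GGCCATCTGTTTTACATA → Tm = 50°C (< 51°C)
First 19 bases: GGCCATCTGTTTTACATAG → Tm = 54°C (≥ 51°C)
Each additional base adds 2°C (A/T) or 4°C (G/C), so Tm is non-decreasing in n; n = 19 is the first length to reach 51°C.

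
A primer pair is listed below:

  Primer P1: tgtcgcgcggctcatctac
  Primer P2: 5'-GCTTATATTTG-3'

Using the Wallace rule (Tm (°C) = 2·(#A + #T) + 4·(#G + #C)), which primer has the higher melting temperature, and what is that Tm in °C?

Primer P1, 62°C

Primer P1: A+T=7, G+C=12 → Tm = 2(7)+4(12) = 62°C
Primer P2: A+T=8, G+C=3 → Tm = 2(8)+4(3) = 28°C
62°C vs 28°C → primer P1 is higher.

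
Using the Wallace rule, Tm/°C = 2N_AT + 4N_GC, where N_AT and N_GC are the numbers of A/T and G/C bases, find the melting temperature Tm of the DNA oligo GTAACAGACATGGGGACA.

Counting bases: A=7, G=6, C=3, T=2
AT pairs contribute 9, GC pairs contribute 9.
Tm = 2(9) + 4(9) = 18 + 36 = 54°C

54°C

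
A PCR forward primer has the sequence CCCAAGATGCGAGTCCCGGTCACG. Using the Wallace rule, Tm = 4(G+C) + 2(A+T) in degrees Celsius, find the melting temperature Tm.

80°C

G=7, C=9, A=5, T=3
A+T = 8, G+C = 16
Tm = 2(8) + 4(16) = 16 + 64 = 80°C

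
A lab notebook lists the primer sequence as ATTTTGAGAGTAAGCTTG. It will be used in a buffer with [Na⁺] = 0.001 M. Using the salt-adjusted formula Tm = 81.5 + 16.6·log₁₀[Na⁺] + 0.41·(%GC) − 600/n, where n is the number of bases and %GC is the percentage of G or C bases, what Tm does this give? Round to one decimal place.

12.0°C

Length n = 18. C=1, G=5, A=5, T=7
G+C = 6, so %GC = 6/18 × 100 = 33.333%
Salt term: 16.6 × (-3) = -49.8
GC term: 0.41 × 33.333 = 13.667; length term: −600/18 = −33.333
Tm = 81.5 + (-49.8) + 13.667 − 33.333 = 12.034 → 12.0°C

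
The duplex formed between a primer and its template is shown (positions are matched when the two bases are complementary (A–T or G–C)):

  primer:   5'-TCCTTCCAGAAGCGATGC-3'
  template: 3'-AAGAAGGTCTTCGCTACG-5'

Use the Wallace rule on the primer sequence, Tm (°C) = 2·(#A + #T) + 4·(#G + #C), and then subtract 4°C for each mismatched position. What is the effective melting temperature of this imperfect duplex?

Primer base counts: A=4, T=4, G=4, C=6 → A+T=8, G+C=10
Perfect-match Tm = 2(8) + 4(10) = 16 + 40 = 56°C
Mismatches (positions where the bases are not complementary): 1 (at position 2)
Effective Tm = 56 − 1×4 = 56 − 4 = 52°C

52°C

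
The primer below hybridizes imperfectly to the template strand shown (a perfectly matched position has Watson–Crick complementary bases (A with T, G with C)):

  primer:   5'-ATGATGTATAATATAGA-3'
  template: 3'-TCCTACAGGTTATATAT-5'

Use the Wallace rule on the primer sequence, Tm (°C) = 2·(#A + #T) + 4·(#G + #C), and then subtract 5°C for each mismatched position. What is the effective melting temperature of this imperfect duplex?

20°C

Primer base counts: A=8, T=6, G=3, C=0 → A+T=14, G+C=3
Perfect-match Tm = 2(14) + 4(3) = 28 + 12 = 40°C
Mismatches (positions where the bases are not complementary): 4 (at positions 2, 8, 9, 16)
Effective Tm = 40 − 4×5 = 40 − 20 = 20°C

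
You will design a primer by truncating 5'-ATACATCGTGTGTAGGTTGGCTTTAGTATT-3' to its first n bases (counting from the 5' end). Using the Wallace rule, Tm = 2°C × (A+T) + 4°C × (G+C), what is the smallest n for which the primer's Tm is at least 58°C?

n = 20

First 19 bases: ATACATCGTGTGTAGGTTG → Tm = 54°C (< 58°C)
First 20 bases: ATACATCGTGTGTAGGTTGG → Tm = 58°C (≥ 58°C)
Since every base adds ≥2°C, Tm only increases with n, so the threshold is first crossed at n = 20.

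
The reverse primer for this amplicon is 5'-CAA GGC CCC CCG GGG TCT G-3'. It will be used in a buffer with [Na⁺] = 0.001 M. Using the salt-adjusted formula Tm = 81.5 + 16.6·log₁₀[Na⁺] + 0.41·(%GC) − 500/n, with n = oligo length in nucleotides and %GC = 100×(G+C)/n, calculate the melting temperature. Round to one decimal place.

37.8°C

Length n = 19. Counting bases: A=2, C=8, G=7, T=2
G+C = 15, so %GC = 15/19 × 100 = 78.947%
Salt term: 16.6 × (-3) = -49.8
GC term: 0.41 × 78.947 = 32.368; length term: −500/19 = −26.316
Tm = 81.5 + (-49.8) + 32.368 − 26.316 = 37.752 → 37.8°C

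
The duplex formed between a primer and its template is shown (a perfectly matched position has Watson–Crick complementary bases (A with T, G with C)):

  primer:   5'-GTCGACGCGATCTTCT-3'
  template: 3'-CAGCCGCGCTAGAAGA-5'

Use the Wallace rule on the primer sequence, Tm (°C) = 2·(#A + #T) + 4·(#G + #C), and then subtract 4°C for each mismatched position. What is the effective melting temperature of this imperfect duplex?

Primer base counts: A=2, T=5, G=4, C=5 → A+T=7, G+C=9
Perfect-match Tm = 2(7) + 4(9) = 14 + 36 = 50°C
Mismatches (positions where the bases are not complementary): 1 (at position 5)
Effective Tm = 50 − 1×4 = 50 − 4 = 46°C

46°C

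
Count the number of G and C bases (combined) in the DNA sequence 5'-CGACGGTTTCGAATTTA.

Counting bases: A=4, C=3, T=6, G=4
G+C = 4 + 3 = 7

7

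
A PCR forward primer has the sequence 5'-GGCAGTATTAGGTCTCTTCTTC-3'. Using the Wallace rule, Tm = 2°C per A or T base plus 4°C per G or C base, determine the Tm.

64°C

Scanning the sequence gives T=9, A=3, C=5, G=5.
AT pairs contribute 12, GC pairs contribute 10.
Tm = 2(12) + 4(10) = 24 + 40 = 64°C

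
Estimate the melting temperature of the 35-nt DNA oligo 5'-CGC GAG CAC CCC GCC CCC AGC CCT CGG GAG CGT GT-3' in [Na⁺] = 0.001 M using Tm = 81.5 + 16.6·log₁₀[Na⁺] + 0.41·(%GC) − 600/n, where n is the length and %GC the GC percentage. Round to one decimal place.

47.4°C

Length n = 35. Counting bases: A=4, T=3, G=11, C=17
G+C = 28, so %GC = 28/35 × 100 = 80%
Salt term: 16.6 × (-3) = -49.8
GC term: 0.41 × 80 = 32.8; length term: −600/35 = −17.143
Tm = 81.5 + (-49.8) + 32.8 − 17.143 = 47.357 → 47.4°C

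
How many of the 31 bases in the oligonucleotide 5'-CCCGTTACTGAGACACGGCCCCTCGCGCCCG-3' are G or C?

23

Counting bases: A=4, T=4, G=8, C=15
Total G or C: 8 + 15 = 23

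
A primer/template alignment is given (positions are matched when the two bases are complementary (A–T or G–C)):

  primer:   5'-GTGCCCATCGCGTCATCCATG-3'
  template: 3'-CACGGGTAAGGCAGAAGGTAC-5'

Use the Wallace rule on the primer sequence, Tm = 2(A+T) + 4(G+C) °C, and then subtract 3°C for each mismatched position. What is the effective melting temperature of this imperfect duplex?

Primer base counts: A=3, T=5, G=5, C=8 → A+T=8, G+C=13
Perfect-match Tm = 2(8) + 4(13) = 16 + 52 = 68°C
Mismatches (positions where the bases are not complementary): 3 (at positions 9, 10, 15)
Effective Tm = 68 − 3×3 = 68 − 9 = 59°C

59°C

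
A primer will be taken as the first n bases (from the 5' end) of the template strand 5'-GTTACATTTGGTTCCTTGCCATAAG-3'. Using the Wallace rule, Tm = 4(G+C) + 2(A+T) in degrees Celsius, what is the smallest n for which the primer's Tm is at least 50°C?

First 17 bases: GTTACATTTGGTTCCTT → Tm = 46°C (< 50°C)
First 18 bases: GTTACATTTGGTTCCTTG → Tm = 50°C (≥ 50°C)
Since every base adds ≥2°C, Tm only increases with n, so the threshold is first crossed at n = 18.

n = 18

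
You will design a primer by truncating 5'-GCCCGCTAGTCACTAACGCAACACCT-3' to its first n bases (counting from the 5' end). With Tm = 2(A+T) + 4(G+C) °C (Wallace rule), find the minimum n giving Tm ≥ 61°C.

First 18 bases: GCCCGCTAGTCACTAACG → Tm = 58°C (< 61°C)
First 19 bases: GCCCGCTAGTCACTAACGC → Tm = 62°C (≥ 61°C)
Since every base adds ≥2°C, Tm only increases with n, so the threshold is first crossed at n = 19.

n = 19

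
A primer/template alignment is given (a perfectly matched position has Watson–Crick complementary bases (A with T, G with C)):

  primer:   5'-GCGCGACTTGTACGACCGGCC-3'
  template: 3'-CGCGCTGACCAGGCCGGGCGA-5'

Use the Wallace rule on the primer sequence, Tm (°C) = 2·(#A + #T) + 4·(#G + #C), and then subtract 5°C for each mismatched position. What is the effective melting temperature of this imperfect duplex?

47°C

Primer base counts: A=3, T=3, G=7, C=8 → A+T=6, G+C=15
Perfect-match Tm = 2(6) + 4(15) = 12 + 60 = 72°C
Mismatches (positions where the bases are not complementary): 5 (at positions 9, 12, 15, 18, 21)
Effective Tm = 72 − 5×5 = 72 − 25 = 47°C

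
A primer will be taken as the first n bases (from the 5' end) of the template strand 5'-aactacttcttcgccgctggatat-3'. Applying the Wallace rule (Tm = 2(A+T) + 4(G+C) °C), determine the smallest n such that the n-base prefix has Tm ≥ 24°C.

First 8 bases: AACTACTT → Tm = 20°C (< 24°C)
First 9 bases: AACTACTTC → Tm = 24°C (≥ 24°C)
Since every base adds ≥2°C, Tm only increases with n, so the threshold is first crossed at n = 9.

n = 9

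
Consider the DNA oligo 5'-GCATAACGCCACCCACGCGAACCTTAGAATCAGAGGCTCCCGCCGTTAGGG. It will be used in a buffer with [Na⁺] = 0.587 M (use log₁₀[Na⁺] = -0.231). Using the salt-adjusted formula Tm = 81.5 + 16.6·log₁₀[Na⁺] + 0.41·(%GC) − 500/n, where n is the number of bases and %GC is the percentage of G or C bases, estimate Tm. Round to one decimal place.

Length n = 51. Counting bases: A=13, G=13, C=18, T=7
G+C = 31, so %GC = 31/51 × 100 = 60.784%
Salt term: 16.6 × (-0.231) = -3.835
GC term: 0.41 × 60.784 = 24.921; length term: −500/51 = −9.804
Tm = 81.5 + (-3.835) + 24.921 − 9.804 = 92.782 → 92.8°C

92.8°C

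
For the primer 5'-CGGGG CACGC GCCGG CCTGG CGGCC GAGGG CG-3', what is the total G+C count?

29

Base counts: C=12, A=2, T=1, G=17
Total G or C: 17 + 12 = 29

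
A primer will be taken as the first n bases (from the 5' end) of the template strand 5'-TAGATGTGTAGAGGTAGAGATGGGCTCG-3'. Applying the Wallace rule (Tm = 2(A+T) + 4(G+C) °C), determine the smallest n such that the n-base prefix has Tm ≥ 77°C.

n = 27

First 26 bases: TAGATGTGTAGAGGTAGAGATGGGCT → Tm = 76°C (< 77°C)
First 27 bases: TAGATGTGTAGAGGTAGAGATGGGCTC → Tm = 80°C (≥ 77°C)
Each additional base adds 2°C (A/T) or 4°C (G/C), so Tm is non-decreasing in n; n = 27 is the first length to reach 77°C.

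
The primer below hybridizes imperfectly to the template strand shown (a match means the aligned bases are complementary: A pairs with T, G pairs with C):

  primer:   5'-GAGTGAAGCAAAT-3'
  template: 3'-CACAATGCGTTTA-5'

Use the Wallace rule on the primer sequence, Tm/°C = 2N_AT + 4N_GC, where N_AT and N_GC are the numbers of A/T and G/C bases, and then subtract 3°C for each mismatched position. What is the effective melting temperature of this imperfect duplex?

27°C

Primer base counts: A=6, T=2, G=4, C=1 → A+T=8, G+C=5
Perfect-match Tm = 2(8) + 4(5) = 16 + 20 = 36°C
Mismatches (positions where the bases are not complementary): 3 (at positions 2, 5, 7)
Effective Tm = 36 − 3×3 = 36 − 9 = 27°C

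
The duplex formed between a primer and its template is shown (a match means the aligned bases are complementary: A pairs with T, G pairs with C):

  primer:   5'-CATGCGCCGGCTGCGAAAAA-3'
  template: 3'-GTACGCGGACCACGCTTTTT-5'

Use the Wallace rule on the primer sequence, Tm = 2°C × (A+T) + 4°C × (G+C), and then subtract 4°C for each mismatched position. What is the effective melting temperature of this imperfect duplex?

Primer base counts: A=6, T=2, G=6, C=6 → A+T=8, G+C=12
Perfect-match Tm = 2(8) + 4(12) = 16 + 48 = 64°C
Mismatches (positions where the bases are not complementary): 2 (at positions 9, 11)
Effective Tm = 64 − 2×4 = 64 − 8 = 56°C

56°C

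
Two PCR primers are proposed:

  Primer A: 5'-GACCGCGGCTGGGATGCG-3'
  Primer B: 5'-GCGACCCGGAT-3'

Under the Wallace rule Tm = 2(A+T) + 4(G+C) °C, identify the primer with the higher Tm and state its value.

Primer A, 64°C

Primer A: A+T=4, G+C=14 → Tm = 2(4)+4(14) = 64°C
Primer B: A+T=3, G+C=8 → Tm = 2(3)+4(8) = 38°C
64°C vs 38°C → primer A is higher.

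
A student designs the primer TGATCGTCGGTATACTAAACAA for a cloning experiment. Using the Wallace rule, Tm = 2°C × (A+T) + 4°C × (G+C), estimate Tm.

Counting bases: G=4, C=4, T=6, A=8
So N_AT = 14 and N_GC = 8.
Tm = 2(14) + 4(8) = 28 + 32 = 60°C

60°C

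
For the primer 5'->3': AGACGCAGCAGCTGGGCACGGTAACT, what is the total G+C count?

A=7, T=3, C=7, G=9
Total G or C: 9 + 7 = 16

16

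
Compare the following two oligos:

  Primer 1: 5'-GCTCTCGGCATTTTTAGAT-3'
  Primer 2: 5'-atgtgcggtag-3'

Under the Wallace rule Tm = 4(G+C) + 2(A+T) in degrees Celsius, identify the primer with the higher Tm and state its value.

Primer 1: A+T=11, G+C=8 → Tm = 2(11)+4(8) = 54°C
Primer 2: A+T=5, G+C=6 → Tm = 2(5)+4(6) = 34°C
54°C vs 34°C → primer 1 is higher.

Primer 1, 54°C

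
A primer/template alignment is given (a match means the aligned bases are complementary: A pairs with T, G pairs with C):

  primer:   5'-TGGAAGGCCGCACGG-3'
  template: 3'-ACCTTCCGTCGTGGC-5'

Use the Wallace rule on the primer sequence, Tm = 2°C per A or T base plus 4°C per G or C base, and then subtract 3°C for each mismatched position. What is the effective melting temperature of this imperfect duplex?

46°C

Primer base counts: A=3, T=1, G=7, C=4 → A+T=4, G+C=11
Perfect-match Tm = 2(4) + 4(11) = 8 + 44 = 52°C
Mismatches (positions where the bases are not complementary): 2 (at positions 9, 14)
Effective Tm = 52 − 2×3 = 52 − 6 = 46°C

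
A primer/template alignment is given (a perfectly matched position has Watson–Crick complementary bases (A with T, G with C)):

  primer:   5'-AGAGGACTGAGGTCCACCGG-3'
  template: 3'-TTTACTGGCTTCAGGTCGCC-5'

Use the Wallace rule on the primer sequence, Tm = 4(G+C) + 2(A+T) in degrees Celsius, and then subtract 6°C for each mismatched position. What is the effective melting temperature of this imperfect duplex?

36°C

Primer base counts: A=5, T=2, G=8, C=5 → A+T=7, G+C=13
Perfect-match Tm = 2(7) + 4(13) = 14 + 52 = 66°C
Mismatches (positions where the bases are not complementary): 5 (at positions 2, 4, 8, 11, 17)
Effective Tm = 66 − 5×6 = 66 − 30 = 36°C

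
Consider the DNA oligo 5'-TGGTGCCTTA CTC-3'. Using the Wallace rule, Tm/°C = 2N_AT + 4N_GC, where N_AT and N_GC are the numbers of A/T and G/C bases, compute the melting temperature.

T=5, A=1, G=3, C=4
A+T = 6, G+C = 7
Tm = 4·7 + 2·6 = 28 + 12 = 40°C

40°C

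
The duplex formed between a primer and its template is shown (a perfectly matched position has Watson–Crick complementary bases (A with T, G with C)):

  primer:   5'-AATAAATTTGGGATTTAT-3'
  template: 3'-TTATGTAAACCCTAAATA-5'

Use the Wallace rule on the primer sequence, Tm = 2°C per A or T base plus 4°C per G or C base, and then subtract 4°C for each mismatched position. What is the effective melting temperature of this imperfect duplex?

Primer base counts: A=7, T=8, G=3, C=0 → A+T=15, G+C=3
Perfect-match Tm = 2(15) + 4(3) = 30 + 12 = 42°C
Mismatches (positions where the bases are not complementary): 1 (at position 5)
Effective Tm = 42 − 1×4 = 42 − 4 = 38°C

38°C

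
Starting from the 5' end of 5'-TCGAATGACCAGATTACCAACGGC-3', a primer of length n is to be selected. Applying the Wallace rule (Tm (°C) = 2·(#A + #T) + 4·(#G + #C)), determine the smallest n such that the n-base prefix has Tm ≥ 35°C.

First 11 bases: TCGAATGACCA → Tm = 32°C (< 35°C)
First 12 bases: TCGAATGACCAG → Tm = 36°C (≥ 35°C)
Each additional base adds 2°C (A/T) or 4°C (G/C), so Tm is non-decreasing in n; n = 12 is the first length to reach 35°C.

n = 12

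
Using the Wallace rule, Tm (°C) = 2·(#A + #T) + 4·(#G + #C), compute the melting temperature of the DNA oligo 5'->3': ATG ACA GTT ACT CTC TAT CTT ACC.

66°C

Counting bases: A=6, C=7, G=2, T=9
A+T = 15, G+C = 9
Tm = 2×15 + 4×9 = 66°C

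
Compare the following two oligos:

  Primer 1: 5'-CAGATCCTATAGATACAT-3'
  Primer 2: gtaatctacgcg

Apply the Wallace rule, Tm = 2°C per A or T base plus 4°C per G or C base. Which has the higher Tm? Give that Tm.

Primer 1, 48°C

Primer 1: A+T=12, G+C=6 → Tm = 2(12)+4(6) = 48°C
Primer 2: A+T=6, G+C=6 → Tm = 2(6)+4(6) = 36°C
48°C vs 36°C → primer 1 is higher.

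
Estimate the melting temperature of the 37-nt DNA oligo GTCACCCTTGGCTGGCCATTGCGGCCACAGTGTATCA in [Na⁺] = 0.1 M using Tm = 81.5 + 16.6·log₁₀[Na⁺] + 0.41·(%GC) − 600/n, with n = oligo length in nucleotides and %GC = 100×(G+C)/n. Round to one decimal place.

73.1°C

Length n = 37. Scanning the sequence gives T=9, C=12, A=6, G=10.
G+C = 22, so %GC = 22/37 × 100 = 59.459%
Salt term: 16.6 × (-1) = -16.6
GC term: 0.41 × 59.459 = 24.378; length term: −600/37 = −16.216
Tm = 81.5 + (-16.6) + 24.378 − 16.216 = 73.062 → 73.1°C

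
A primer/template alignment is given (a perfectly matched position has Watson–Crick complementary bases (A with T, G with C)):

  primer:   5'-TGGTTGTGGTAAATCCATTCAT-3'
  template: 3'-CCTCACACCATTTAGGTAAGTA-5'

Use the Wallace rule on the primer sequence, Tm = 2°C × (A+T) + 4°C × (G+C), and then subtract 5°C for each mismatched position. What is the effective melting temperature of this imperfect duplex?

45°C

Primer base counts: A=5, T=9, G=5, C=3 → A+T=14, G+C=8
Perfect-match Tm = 2(14) + 4(8) = 28 + 32 = 60°C
Mismatches (positions where the bases are not complementary): 3 (at positions 1, 3, 4)
Effective Tm = 60 − 3×5 = 60 − 15 = 45°C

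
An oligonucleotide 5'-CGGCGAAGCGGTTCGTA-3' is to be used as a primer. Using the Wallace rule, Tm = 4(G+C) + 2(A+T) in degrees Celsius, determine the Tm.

56°C

Base counts: G=7, C=4, A=3, T=3
AT pairs contribute 6, GC pairs contribute 11.
Tm = 2×6 + 4×11 = 56°C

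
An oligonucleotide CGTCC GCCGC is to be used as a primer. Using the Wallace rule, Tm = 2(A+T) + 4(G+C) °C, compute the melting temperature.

Base counts: T=1, G=3, A=0, C=6
So N_AT = 1 and N_GC = 9.
Tm = 4·9 + 2·1 = 36 + 2 = 38°C

38°C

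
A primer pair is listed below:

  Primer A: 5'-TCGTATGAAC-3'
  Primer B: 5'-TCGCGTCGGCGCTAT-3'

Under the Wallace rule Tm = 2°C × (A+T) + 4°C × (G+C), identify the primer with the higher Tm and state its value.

Primer B, 50°C

Primer A: A+T=6, G+C=4 → Tm = 2(6)+4(4) = 28°C
Primer B: A+T=5, G+C=10 → Tm = 2(5)+4(10) = 50°C
28°C vs 50°C → primer B is higher.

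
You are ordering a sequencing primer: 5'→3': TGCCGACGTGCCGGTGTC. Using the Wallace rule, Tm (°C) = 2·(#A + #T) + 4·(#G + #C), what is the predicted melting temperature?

62°C

G=7, T=4, C=6, A=1
AT pairs contribute 5, GC pairs contribute 13.
Tm = 2(5) + 4(13) = 10 + 52 = 62°C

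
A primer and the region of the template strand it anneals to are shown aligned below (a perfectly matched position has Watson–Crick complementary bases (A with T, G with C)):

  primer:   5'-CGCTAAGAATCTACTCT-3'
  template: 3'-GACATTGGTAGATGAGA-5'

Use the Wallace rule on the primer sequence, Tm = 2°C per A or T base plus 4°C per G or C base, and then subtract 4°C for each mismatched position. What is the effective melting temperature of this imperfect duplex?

32°C

Primer base counts: A=5, T=5, G=2, C=5 → A+T=10, G+C=7
Perfect-match Tm = 2(10) + 4(7) = 20 + 28 = 48°C
Mismatches (positions where the bases are not complementary): 4 (at positions 2, 3, 7, 8)
Effective Tm = 48 − 4×4 = 48 − 16 = 32°C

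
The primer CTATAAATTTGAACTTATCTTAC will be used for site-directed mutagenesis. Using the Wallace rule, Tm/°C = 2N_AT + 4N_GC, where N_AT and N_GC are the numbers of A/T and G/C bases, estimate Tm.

Scanning the sequence gives G=1, A=8, T=10, C=4.
AT pairs contribute 18, GC pairs contribute 5.
Tm = 2(18) + 4(5) = 36 + 20 = 56°C

56°C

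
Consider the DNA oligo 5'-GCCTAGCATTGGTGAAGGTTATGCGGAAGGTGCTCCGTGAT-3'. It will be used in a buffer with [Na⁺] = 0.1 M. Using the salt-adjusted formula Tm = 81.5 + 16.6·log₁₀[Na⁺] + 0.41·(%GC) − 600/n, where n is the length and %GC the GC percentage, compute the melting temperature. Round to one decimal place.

Length n = 41. Counting bases: G=15, T=11, C=7, A=8
G+C = 22, so %GC = 22/41 × 100 = 53.659%
Salt term: 16.6 × (-1) = -16.6
GC term: 0.41 × 53.659 = 22; length term: −600/41 = −14.634
Tm = 81.5 + (-16.6) + 22 − 14.634 = 72.266 → 72.3°C

72.3°C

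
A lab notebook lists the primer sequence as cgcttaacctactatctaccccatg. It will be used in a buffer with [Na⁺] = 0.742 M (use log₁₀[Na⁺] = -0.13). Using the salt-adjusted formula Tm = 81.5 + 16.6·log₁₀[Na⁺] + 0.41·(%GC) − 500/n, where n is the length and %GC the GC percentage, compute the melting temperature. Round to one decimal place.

Length n = 25. G=2, A=6, C=10, T=7
G+C = 12, so %GC = 12/25 × 100 = 48%
Salt term: 16.6 × (-0.13) = -2.158
GC term: 0.41 × 48 = 19.68; length term: −500/25 = −20
Tm = 81.5 + (-2.158) + 19.68 − 20 = 79.022 → 79.0°C

79.0°C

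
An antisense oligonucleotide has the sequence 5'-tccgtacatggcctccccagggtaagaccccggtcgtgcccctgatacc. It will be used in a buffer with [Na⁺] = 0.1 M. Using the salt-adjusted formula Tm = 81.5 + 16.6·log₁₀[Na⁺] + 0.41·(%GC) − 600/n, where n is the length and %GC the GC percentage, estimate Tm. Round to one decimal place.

79.4°C

Length n = 49. Base counts: A=8, T=9, G=12, C=20
G+C = 32, so %GC = 32/49 × 100 = 65.306%
Salt term: 16.6 × (-1) = -16.6
GC term: 0.41 × 65.306 = 26.775; length term: −600/49 = −12.245
Tm = 81.5 + (-16.6) + 26.775 − 12.245 = 79.43 → 79.4°C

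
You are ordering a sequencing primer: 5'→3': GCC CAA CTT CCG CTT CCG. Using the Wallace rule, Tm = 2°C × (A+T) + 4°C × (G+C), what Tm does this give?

60°C

T=4, C=9, A=2, G=3
A+T = 6, G+C = 12
Tm = 2(6) + 4(12) = 12 + 48 = 60°C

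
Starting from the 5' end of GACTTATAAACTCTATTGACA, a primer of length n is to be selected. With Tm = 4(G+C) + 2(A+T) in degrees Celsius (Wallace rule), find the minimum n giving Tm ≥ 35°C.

n = 14

First 13 bases: GACTTATAAACTC → Tm = 34°C (< 35°C)
First 14 bases: GACTTATAAACTCT → Tm = 36°C (≥ 35°C)
Each additional base adds 2°C (A/T) or 4°C (G/C), so Tm is non-decreasing in n; n = 14 is the first length to reach 35°C.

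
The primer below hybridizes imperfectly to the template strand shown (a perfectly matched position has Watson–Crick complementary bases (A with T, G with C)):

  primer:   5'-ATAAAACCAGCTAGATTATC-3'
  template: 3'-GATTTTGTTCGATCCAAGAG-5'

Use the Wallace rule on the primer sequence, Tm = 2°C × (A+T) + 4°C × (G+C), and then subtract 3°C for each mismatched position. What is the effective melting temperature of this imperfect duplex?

40°C

Primer base counts: A=9, T=5, G=2, C=4 → A+T=14, G+C=6
Perfect-match Tm = 2(14) + 4(6) = 28 + 24 = 52°C
Mismatches (positions where the bases are not complementary): 4 (at positions 1, 8, 15, 18)
Effective Tm = 52 − 4×3 = 52 − 12 = 40°C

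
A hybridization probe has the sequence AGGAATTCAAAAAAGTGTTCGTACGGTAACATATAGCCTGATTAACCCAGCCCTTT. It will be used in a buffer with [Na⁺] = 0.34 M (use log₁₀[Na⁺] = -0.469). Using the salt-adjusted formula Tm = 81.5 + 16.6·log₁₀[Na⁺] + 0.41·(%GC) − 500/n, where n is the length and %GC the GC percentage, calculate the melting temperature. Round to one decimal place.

80.9°C

Length n = 56. A=19, G=10, C=12, T=15
G+C = 22, so %GC = 22/56 × 100 = 39.286%
Salt term: 16.6 × (-0.469) = -7.785
GC term: 0.41 × 39.286 = 16.107; length term: −500/56 = −8.929
Tm = 81.5 + (-7.785) + 16.107 − 8.929 = 80.893 → 80.9°C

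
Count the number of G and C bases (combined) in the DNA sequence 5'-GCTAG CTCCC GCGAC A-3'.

11

Base counts: A=3, T=2, C=7, G=4
Total G or C: 4 + 7 = 11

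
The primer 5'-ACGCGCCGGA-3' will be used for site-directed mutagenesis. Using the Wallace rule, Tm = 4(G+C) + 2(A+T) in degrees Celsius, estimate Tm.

36°C

Scanning the sequence gives T=0, A=2, G=4, C=4.
AT pairs contribute 2, GC pairs contribute 8.
Tm = 2×2 + 4×8 = 36°C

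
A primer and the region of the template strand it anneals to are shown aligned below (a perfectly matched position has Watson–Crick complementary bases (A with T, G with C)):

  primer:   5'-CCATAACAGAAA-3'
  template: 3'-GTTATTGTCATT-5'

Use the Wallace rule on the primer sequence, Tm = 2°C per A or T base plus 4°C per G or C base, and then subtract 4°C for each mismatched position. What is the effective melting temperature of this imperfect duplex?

24°C

Primer base counts: A=7, T=1, G=1, C=3 → A+T=8, G+C=4
Perfect-match Tm = 2(8) + 4(4) = 16 + 16 = 32°C
Mismatches (positions where the bases are not complementary): 2 (at positions 2, 10)
Effective Tm = 32 − 2×4 = 32 − 8 = 24°C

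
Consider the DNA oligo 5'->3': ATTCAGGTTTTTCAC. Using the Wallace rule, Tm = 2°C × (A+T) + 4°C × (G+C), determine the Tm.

Scanning the sequence gives A=3, G=2, T=7, C=3.
AT pairs contribute 10, GC pairs contribute 5.
Tm = 2(10) + 4(5) = 20 + 20 = 40°C

40°C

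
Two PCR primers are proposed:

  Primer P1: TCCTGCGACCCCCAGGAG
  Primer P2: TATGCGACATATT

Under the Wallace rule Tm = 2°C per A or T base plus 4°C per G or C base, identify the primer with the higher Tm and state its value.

Primer P1: A+T=5, G+C=13 → Tm = 2(5)+4(13) = 62°C
Primer P2: A+T=9, G+C=4 → Tm = 2(9)+4(4) = 34°C
62°C vs 34°C → primer P1 is higher.

Primer P1, 62°C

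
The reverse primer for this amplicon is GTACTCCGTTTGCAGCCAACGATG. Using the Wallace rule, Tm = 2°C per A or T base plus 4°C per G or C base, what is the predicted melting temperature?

Counting bases: G=6, A=5, C=7, T=6
So N_AT = 11 and N_GC = 13.
Tm = 2(11) + 4(13) = 22 + 52 = 74°C

74°C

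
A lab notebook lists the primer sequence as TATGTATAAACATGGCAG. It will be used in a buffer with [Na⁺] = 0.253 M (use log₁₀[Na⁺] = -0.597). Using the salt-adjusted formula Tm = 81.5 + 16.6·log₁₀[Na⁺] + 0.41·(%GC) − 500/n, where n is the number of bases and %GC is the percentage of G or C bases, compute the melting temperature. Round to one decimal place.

57.5°C

Length n = 18. Base counts: C=2, G=4, T=5, A=7
G+C = 6, so %GC = 6/18 × 100 = 33.333%
Salt term: 16.6 × (-0.597) = -9.91
GC term: 0.41 × 33.333 = 13.667; length term: −500/18 = −27.778
Tm = 81.5 + (-9.91) + 13.667 − 27.778 = 57.479 → 57.5°C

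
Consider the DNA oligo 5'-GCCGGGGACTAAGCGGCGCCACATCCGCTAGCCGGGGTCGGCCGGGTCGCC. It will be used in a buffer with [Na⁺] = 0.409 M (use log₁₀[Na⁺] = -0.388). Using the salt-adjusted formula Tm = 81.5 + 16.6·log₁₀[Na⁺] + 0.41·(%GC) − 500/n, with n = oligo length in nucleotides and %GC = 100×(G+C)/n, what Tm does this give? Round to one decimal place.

97.4°C

Length n = 51. T=5, A=6, C=19, G=21
G+C = 40, so %GC = 40/51 × 100 = 78.431%
Salt term: 16.6 × (-0.388) = -6.441
GC term: 0.41 × 78.431 = 32.157; length term: −500/51 = −9.804
Tm = 81.5 + (-6.441) + 32.157 − 9.804 = 97.412 → 97.4°C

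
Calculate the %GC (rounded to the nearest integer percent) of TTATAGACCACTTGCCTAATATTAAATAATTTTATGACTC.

25%

Base counts: T=16, A=14, G=3, C=7
G+C = 3 + 7 = 10 out of 40 bases
%GC = 10/40 × 100 = 25% ≈ 25%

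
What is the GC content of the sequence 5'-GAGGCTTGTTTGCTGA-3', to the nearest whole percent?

Scanning the sequence gives A=2, T=6, C=2, G=6.
G+C = 6 + 2 = 8 out of 16 bases
%GC = 8/16 × 100 = 50% ≈ 50%

50%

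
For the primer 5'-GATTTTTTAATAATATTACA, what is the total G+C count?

2

Scanning the sequence gives A=8, T=10, C=1, G=1.
G+C = 1 + 1 = 2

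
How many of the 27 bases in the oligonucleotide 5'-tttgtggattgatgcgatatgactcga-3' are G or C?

Base counts: C=3, A=6, G=8, T=10
G+C = 8 + 3 = 11

11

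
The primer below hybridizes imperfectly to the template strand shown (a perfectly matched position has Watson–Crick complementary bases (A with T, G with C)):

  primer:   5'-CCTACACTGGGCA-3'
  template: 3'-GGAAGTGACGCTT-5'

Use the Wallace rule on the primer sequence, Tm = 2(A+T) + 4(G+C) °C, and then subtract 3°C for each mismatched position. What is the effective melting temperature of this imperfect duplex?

33°C

Primer base counts: A=3, T=2, G=3, C=5 → A+T=5, G+C=8
Perfect-match Tm = 2(5) + 4(8) = 10 + 32 = 42°C
Mismatches (positions where the bases are not complementary): 3 (at positions 4, 10, 12)
Effective Tm = 42 − 3×3 = 42 − 9 = 33°C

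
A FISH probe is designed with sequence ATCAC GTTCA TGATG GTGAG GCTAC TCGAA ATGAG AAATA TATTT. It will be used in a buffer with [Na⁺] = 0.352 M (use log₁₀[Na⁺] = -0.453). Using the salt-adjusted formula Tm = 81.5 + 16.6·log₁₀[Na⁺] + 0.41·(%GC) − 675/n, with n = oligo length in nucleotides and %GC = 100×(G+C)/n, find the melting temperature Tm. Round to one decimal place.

73.6°C

Length n = 45. G=10, C=6, A=15, T=14
G+C = 16, so %GC = 16/45 × 100 = 35.556%
Salt term: 16.6 × (-0.453) = -7.52
GC term: 0.41 × 35.556 = 14.578; length term: −675/45 = −15
Tm = 81.5 + (-7.52) + 14.578 − 15 = 73.558 → 73.6°C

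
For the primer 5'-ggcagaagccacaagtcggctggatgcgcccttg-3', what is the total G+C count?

22

C=10, T=5, A=7, G=12
G+C = 12 + 10 = 22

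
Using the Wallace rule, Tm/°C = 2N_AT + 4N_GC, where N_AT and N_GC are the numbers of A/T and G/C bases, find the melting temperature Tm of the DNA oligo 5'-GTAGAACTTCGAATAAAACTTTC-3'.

60°C

Base counts: T=7, C=4, G=3, A=9
So N_AT = 16 and N_GC = 7.
Tm = 2×16 + 4×7 = 60°C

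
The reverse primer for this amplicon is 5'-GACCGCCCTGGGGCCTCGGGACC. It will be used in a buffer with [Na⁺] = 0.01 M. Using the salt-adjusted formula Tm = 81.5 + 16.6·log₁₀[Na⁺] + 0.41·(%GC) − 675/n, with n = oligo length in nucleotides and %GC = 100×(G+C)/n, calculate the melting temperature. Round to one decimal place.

Length n = 23. Scanning the sequence gives G=9, T=2, C=10, A=2.
G+C = 19, so %GC = 19/23 × 100 = 82.609%
Salt term: 16.6 × (-2) = -33.2
GC term: 0.41 × 82.609 = 33.87; length term: −675/23 = −29.348
Tm = 81.5 + (-33.2) + 33.87 − 29.348 = 52.822 → 52.8°C

52.8°C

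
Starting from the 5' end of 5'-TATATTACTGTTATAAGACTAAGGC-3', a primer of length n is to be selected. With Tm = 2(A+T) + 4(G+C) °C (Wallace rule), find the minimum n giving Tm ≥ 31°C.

n = 14

First 13 bases: TATATTACTGTTA → Tm = 30°C (< 31°C)
First 14 bases: TATATTACTGTTAT → Tm = 32°C (≥ 31°C)
Each additional base adds 2°C (A/T) or 4°C (G/C), so Tm is non-decreasing in n; n = 14 is the first length to reach 31°C.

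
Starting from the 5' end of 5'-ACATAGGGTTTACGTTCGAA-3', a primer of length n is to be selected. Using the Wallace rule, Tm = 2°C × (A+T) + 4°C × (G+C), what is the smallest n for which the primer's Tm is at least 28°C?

First 9 bases: ACATAGGGT → Tm = 26°C (< 28°C)
First 10 bases: ACATAGGGTT → Tm = 28°C (≥ 28°C)
Since every base adds ≥2°C, Tm only increases with n, so the threshold is first crossed at n = 10.

n = 10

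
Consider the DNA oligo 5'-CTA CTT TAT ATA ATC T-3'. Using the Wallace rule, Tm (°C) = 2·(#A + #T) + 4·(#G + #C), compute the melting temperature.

G=0, T=8, A=5, C=3
AT pairs contribute 13, GC pairs contribute 3.
Tm = 2(13) + 4(3) = 26 + 12 = 38°C

38°C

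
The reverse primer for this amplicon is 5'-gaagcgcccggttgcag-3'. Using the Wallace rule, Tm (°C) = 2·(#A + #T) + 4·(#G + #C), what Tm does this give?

Base counts: A=3, C=5, T=2, G=7
AT pairs contribute 5, GC pairs contribute 12.
Tm = 2×5 + 4×12 = 58°C

58°C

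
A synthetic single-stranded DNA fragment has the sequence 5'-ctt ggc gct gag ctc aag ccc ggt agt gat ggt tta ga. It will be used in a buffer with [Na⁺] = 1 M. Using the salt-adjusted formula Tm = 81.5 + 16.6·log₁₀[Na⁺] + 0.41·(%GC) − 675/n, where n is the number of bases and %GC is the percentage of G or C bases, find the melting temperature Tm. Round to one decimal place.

86.4°C

Length n = 38. Base counts: C=8, G=13, T=10, A=7
G+C = 21, so %GC = 21/38 × 100 = 55.263%
Salt term: 16.6 × (0) = 0
GC term: 0.41 × 55.263 = 22.658; length term: −675/38 = −17.763
Tm = 81.5 + (0) + 22.658 − 17.763 = 86.395 → 86.4°C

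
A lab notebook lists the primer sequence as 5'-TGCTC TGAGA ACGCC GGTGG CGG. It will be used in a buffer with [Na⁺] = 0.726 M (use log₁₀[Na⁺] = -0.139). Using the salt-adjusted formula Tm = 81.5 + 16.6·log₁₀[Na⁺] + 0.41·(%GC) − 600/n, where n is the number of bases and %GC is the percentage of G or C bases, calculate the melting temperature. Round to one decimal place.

81.6°C

Length n = 23. A=3, T=4, C=6, G=10
G+C = 16, so %GC = 16/23 × 100 = 69.565%
Salt term: 16.6 × (-0.139) = -2.307
GC term: 0.41 × 69.565 = 28.522; length term: −600/23 = −26.087
Tm = 81.5 + (-2.307) + 28.522 − 26.087 = 81.628 → 81.6°C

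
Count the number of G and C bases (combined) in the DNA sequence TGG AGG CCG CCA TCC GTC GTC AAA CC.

Base counts: T=4, G=7, C=10, A=5
G+C = 7 + 10 = 17

17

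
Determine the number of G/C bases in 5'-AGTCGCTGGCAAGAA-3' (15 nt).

8

Base counts: T=2, A=5, G=5, C=3
Total G or C: 5 + 3 = 8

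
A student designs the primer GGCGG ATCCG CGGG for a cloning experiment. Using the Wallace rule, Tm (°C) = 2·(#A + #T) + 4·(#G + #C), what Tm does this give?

52°C

Scanning the sequence gives G=8, T=1, C=4, A=1.
AT pairs contribute 2, GC pairs contribute 12.
Tm = 2×2 + 4×12 = 52°C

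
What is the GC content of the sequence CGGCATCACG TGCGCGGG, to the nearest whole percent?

78%

Counting bases: C=6, T=2, A=2, G=8
G+C = 8 + 6 = 14 out of 18 bases
%GC = 14/18 × 100 = 77.78% ≈ 78%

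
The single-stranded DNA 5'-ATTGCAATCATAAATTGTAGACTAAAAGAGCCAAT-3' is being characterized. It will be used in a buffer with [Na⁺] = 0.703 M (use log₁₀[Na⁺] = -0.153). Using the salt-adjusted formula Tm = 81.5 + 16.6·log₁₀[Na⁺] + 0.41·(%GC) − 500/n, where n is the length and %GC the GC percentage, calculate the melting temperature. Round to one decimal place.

76.4°C

Length n = 35. Counting bases: C=5, G=5, T=9, A=16
G+C = 10, so %GC = 10/35 × 100 = 28.571%
Salt term: 16.6 × (-0.153) = -2.54
GC term: 0.41 × 28.571 = 11.714; length term: −500/35 = −14.286
Tm = 81.5 + (-2.54) + 11.714 − 14.286 = 76.388 → 76.4°C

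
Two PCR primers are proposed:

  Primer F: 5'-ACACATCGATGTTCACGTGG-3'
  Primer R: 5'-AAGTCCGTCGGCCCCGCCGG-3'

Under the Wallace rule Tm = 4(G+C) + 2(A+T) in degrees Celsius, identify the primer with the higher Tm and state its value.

Primer R, 72°C

Primer F: A+T=10, G+C=10 → Tm = 2(10)+4(10) = 60°C
Primer R: A+T=4, G+C=16 → Tm = 2(4)+4(16) = 72°C
60°C vs 72°C → primer R is higher.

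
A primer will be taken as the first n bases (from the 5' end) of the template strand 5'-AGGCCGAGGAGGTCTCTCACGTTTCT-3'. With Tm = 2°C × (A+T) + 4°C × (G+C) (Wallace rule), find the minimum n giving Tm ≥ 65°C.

n = 20

First 19 bases: AGGCCGAGGAGGTCTCTCA → Tm = 62°C (< 65°C)
First 20 bases: AGGCCGAGGAGGTCTCTCAC → Tm = 66°C (≥ 65°C)
Each additional base adds 2°C (A/T) or 4°C (G/C), so Tm is non-decreasing in n; n = 20 is the first length to reach 65°C.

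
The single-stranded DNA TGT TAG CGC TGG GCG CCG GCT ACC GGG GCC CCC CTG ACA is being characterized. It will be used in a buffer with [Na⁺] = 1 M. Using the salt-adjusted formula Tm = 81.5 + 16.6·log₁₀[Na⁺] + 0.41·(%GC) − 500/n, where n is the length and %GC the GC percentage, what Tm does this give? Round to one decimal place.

99.2°C

Length n = 39. A=4, T=6, C=15, G=14
G+C = 29, so %GC = 29/39 × 100 = 74.359%
Salt term: 16.6 × (0) = 0
GC term: 0.41 × 74.359 = 30.487; length term: −500/39 = −12.821
Tm = 81.5 + (0) + 30.487 − 12.821 = 99.166 → 99.2°C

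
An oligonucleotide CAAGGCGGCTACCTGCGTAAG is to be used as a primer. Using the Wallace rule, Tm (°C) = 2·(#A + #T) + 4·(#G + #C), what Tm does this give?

68°C

Counting bases: A=5, T=3, G=7, C=6
AT pairs contribute 8, GC pairs contribute 13.
Tm = 2×8 + 4×13 = 68°C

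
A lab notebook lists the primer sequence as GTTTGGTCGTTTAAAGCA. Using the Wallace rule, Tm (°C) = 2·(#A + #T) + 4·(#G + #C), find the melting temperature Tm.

Counting bases: G=5, C=2, A=4, T=7
So N_AT = 11 and N_GC = 7.
Tm = 2×11 + 4×7 = 50°C

50°C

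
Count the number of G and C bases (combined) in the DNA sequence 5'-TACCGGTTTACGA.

Counting bases: T=4, G=3, A=3, C=3
G+C = 3 + 3 = 6

6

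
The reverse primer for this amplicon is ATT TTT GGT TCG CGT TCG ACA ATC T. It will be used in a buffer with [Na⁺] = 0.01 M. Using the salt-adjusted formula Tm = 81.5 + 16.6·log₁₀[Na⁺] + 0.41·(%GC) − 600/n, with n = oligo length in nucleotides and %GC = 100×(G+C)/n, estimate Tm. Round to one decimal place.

40.7°C

Length n = 25. Scanning the sequence gives T=11, C=5, G=5, A=4.
G+C = 10, so %GC = 10/25 × 100 = 40%
Salt term: 16.6 × (-2) = -33.2
GC term: 0.41 × 40 = 16.4; length term: −600/25 = −24
Tm = 81.5 + (-33.2) + 16.4 − 24 = 40.7 → 40.7°C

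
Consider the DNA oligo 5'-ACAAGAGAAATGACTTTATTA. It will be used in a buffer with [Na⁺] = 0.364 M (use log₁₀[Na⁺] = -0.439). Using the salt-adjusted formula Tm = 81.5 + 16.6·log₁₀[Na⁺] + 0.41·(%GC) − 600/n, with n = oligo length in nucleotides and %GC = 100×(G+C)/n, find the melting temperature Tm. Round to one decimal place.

Length n = 21. Counting bases: T=6, G=3, C=2, A=10
G+C = 5, so %GC = 5/21 × 100 = 23.81%
Salt term: 16.6 × (-0.439) = -7.287
GC term: 0.41 × 23.81 = 9.762; length term: −600/21 = −28.571
Tm = 81.5 + (-7.287) + 9.762 − 28.571 = 55.404 → 55.4°C

55.4°C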